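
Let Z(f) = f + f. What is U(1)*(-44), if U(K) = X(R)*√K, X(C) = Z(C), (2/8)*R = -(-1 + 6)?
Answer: 1760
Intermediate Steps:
Z(f) = 2*f
R = -20 (R = 4*(-(-1 + 6)) = 4*(-1*5) = 4*(-5) = -20)
X(C) = 2*C
U(K) = -40*√K (U(K) = (2*(-20))*√K = -40*√K)
U(1)*(-44) = -40*√1*(-44) = -40*1*(-44) = -40*(-44) = 1760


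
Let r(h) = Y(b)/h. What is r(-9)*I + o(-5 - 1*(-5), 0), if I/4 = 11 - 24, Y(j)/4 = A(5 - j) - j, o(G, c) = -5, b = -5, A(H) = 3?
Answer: 1619/9 ≈ 179.89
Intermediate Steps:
Y(j) = 12 - 4*j (Y(j) = 4*(3 - j) = 12 - 4*j)
r(h) = 32/h (r(h) = (12 - 4*(-5))/h = (12 + 20)/h = 32/h)
I = -52 (I = 4*(11 - 24) = 4*(-13) = -52)
r(-9)*I + o(-5 - 1*(-5), 0) = (32/(-9))*(-52) - 5 = (32*(-⅑))*(-52) - 5 = -32/9*(-52) - 5 = 1664/9 - 5 = 1619/9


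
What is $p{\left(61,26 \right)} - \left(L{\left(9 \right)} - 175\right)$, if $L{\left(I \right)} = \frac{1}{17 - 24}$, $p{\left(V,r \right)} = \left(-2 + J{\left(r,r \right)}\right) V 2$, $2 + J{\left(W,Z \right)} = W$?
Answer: $\frac{20014}{7} \approx 2859.1$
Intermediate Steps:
$J{\left(W,Z \right)} = -2 + W$
$p{\left(V,r \right)} = 2 V \left(-4 + r\right)$ ($p{\left(V,r \right)} = \left(-2 + \left(-2 + r\right)\right) V 2 = \left(-4 + r\right) 2 V = 2 V \left(-4 + r\right)$)
$L{\left(I \right)} = - \frac{1}{7}$ ($L{\left(I \right)} = \frac{1}{-7} = - \frac{1}{7}$)
$p{\left(61,26 \right)} - \left(L{\left(9 \right)} - 175\right) = 2 \cdot 61 \left(-4 + 26\right) - \left(- \frac{1}{7} - 175\right) = 2 \cdot 61 \cdot 22 - - \frac{1226}{7} = 2684 + \frac{1226}{7} = \frac{20014}{7}$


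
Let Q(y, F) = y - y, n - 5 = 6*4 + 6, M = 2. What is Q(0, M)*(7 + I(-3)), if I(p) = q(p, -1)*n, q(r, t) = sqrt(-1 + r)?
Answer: 0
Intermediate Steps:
n = 35 (n = 5 + (6*4 + 6) = 5 + (24 + 6) = 5 + 30 = 35)
Q(y, F) = 0
I(p) = 35*sqrt(-1 + p) (I(p) = sqrt(-1 + p)*35 = 35*sqrt(-1 + p))
Q(0, M)*(7 + I(-3)) = 0*(7 + 35*sqrt(-1 - 3)) = 0*(7 + 35*sqrt(-4)) = 0*(7 + 35*(2*I)) = 0*(7 + 70*I) = 0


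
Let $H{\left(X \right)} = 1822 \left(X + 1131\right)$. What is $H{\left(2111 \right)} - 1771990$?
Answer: $4134934$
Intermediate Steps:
$H{\left(X \right)} = 2060682 + 1822 X$ ($H{\left(X \right)} = 1822 \left(1131 + X\right) = 2060682 + 1822 X$)
$H{\left(2111 \right)} - 1771990 = \left(2060682 + 1822 \cdot 2111\right) - 1771990 = \left(2060682 + 3846242\right) - 1771990 = 5906924 - 1771990 = 4134934$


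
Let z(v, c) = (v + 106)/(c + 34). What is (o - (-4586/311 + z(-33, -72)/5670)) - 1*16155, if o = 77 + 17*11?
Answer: -1063836959197/67008060 ≈ -15876.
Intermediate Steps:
z(v, c) = (106 + v)/(34 + c)
o = 264 (o = 77 + 187 = 264)
(o - (-4586/311 + z(-33, -72)/5670)) - 1*16155 = (264 - (-4586/311 + ((106 - 33)/(34 - 72))/5670)) - 1*16155 = (264 - (-4586*1/311 + (73/(-38))*(1/5670))) - 16155 = (264 - (-4586/311 - 1/38*73*(1/5670))) - 16155 = (264 - (-4586/311 - 73/38*1/5670)) - 16155 = (264 - (-4586/311 - 73/215460)) - 16155 = (264 - 1*(-988122263/67008060)) - 16155 = (264 + 988122263/67008060) - 16155 = 18678250103/67008060 - 16155 = -1063836959197/67008060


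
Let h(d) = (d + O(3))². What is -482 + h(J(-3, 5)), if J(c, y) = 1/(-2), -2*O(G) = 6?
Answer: -1879/4 ≈ -469.75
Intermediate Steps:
O(G) = -3 (O(G) = -½*6 = -3)
J(c, y) = -½
h(d) = (-3 + d)² (h(d) = (d - 3)² = (-3 + d)²)
-482 + h(J(-3, 5)) = -482 + (-3 - ½)² = -482 + (-7/2)² = -482 + 49/4 = -1879/4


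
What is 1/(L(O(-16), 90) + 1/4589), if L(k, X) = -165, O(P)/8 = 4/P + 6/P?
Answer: -4589/757184 ≈ -0.0060606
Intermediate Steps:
O(P) = 80/P (O(P) = 8*(4/P + 6/P) = 8*(10/P) = 80/P)
1/(L(O(-16), 90) + 1/4589) = 1/(-165 + 1/4589) = 1/(-757184/4589) = -4589/757184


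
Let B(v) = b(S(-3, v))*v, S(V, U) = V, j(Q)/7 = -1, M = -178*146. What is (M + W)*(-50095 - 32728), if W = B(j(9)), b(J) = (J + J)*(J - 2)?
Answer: 2169796954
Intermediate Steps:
M = -25988
j(Q) = -7 (j(Q) = 7*(-1) = -7)
b(J) = 2*J*(-2 + J) (b(J) = (2*J)*(-2 + J) = 2*J*(-2 + J))
B(v) = 30*v (B(v) = (2*(-3)*(-2 - 3))*v = (2*(-3)*(-5))*v = 30*v)
W = -210 (W = 30*(-7) = -210)
(M + W)*(-50095 - 32728) = (-25988 - 210)*(-50095 - 32728) = -26198*(-82823) = 2169796954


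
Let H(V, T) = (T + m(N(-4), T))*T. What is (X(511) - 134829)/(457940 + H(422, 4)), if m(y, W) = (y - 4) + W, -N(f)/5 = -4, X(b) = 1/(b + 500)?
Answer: -68156059/231537198 ≈ -0.29436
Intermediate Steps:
X(b) = 1/(500 + b)
N(f) = 20 (N(f) = -5*(-4) = 20)
m(y, W) = -4 + W + y (m(y, W) = (-4 + y) + W = -4 + W + y)
H(V, T) = T*(16 + 2*T) (H(V, T) = (T + (-4 + T + 20))*T = (T + (16 + T))*T = (16 + 2*T)*T = T*(16 + 2*T))
(X(511) - 134829)/(457940 + H(422, 4)) = (1/(500 + 511) - 134829)/(457940 + 2*4*(8 + 4)) = (1/1011 - 134829)/(457940 + 2*4*12) = (1/1011 - 134829)/(457940 + 96) = -136312118/1011/458036 = -136312118/1011*1/458036 = -68156059/231537198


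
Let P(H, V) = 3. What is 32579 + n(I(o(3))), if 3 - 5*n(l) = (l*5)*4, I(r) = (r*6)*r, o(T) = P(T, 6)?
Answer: 161818/5 ≈ 32364.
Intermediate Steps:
o(T) = 3
I(r) = 6*r² (I(r) = (6*r)*r = 6*r²)
n(l) = ⅗ - 4*l (n(l) = ⅗ - l*5*4/5 = ⅗ - 5*l*4/5 = ⅗ - 4*l)
32579 + n(I(o(3))) = 32579 + (⅗ - 24*3²) = 32579 + (⅗ - 24*9) = 32579 + (⅗ - 4*54) = 32579 + (⅗ - 216) = 32579 - 1077/5 = 161818/5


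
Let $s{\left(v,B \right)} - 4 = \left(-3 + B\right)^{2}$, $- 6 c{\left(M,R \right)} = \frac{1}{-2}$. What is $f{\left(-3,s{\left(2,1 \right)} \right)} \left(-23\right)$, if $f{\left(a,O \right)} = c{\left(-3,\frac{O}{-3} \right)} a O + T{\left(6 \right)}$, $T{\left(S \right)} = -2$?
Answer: $92$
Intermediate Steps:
$c{\left(M,R \right)} = \frac{1}{12}$ ($c{\left(M,R \right)} = - \frac{1}{6 \left(-2\right)} = \left(- \frac{1}{6}\right) \left(- \frac{1}{2}\right) = \frac{1}{12}$)
$s{\left(v,B \right)} = 4 + \left(-3 + B\right)^{2}$
$f{\left(a,O \right)} = -2 + \frac{O a}{12}$ ($f{\left(a,O \right)} = \frac{a}{12} O - 2 = \frac{O a}{12} - 2 = -2 + \frac{O a}{12}$)
$f{\left(-3,s{\left(2,1 \right)} \right)} \left(-23\right) = \left(-2 + \frac{1}{12} \left(4 + \left(-3 + 1\right)^{2}\right) \left(-3\right)\right) \left(-23\right) = \left(-2 + \frac{1}{12} \left(4 + \left(-2\right)^{2}\right) \left(-3\right)\right) \left(-23\right) = \left(-2 + \frac{1}{12} \left(4 + 4\right) \left(-3\right)\right) \left(-23\right) = \left(-2 + \frac{1}{12} \cdot 8 \left(-3\right)\right) \left(-23\right) = \left(-2 - 2\right) \left(-23\right) = \left(-4\right) \left(-23\right) = 92$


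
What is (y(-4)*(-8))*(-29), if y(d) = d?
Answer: -928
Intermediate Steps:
(y(-4)*(-8))*(-29) = -4*(-8)*(-29) = 32*(-29) = -928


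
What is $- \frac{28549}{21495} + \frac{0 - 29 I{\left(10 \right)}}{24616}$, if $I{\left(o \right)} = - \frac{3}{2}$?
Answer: $- \frac{1403654303}{1058241840} \approx -1.3264$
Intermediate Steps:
$I{\left(o \right)} = - \frac{3}{2}$ ($I{\left(o \right)} = \left(-3\right) \frac{1}{2} = - \frac{3}{2}$)
$- \frac{28549}{21495} + \frac{0 - 29 I{\left(10 \right)}}{24616} = - \frac{28549}{21495} + \frac{0 - - \frac{87}{2}}{24616} = \left(-28549\right) \frac{1}{21495} + \left(0 + \frac{87}{2}\right) \frac{1}{24616} = - \frac{28549}{21495} + \frac{87}{2} \cdot \frac{1}{24616} = - \frac{28549}{21495} + \frac{87}{49232} = - \frac{1403654303}{1058241840}$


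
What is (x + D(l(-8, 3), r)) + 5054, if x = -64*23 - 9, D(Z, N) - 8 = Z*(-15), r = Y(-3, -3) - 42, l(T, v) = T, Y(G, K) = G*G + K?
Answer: 3701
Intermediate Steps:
Y(G, K) = K + G² (Y(G, K) = G² + K = K + G²)
r = -36 (r = (-3 + (-3)²) - 42 = (-3 + 9) - 42 = 6 - 42 = -36)
D(Z, N) = 8 - 15*Z (D(Z, N) = 8 + Z*(-15) = 8 - 15*Z)
x = -1481 (x = -1472 - 9 = -1481)
(x + D(l(-8, 3), r)) + 5054 = (-1481 + (8 - 15*(-8))) + 5054 = (-1481 + (8 + 120)) + 5054 = (-1481 + 128) + 5054 = -1353 + 5054 = 3701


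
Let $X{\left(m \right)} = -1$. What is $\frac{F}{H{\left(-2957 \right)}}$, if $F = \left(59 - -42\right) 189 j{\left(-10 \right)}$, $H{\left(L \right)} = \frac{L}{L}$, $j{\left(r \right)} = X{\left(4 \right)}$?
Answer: $-19089$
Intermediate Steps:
$j{\left(r \right)} = -1$
$H{\left(L \right)} = 1$
$F = -19089$ ($F = \left(59 - -42\right) 189 \left(-1\right) = \left(59 + 42\right) 189 \left(-1\right) = 101 \cdot 189 \left(-1\right) = 19089 \left(-1\right) = -19089$)
$\frac{F}{H{\left(-2957 \right)}} = - \frac{19089}{1} = \left(-19089\right) 1 = -19089$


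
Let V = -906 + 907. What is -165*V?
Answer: -165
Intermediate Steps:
V = 1
-165*V = -165*1 = -165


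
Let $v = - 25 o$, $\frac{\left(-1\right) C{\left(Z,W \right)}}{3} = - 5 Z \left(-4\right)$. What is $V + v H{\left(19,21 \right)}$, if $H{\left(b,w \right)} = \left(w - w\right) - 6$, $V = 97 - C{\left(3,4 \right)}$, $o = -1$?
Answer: $127$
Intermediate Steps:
$C{\left(Z,W \right)} = - 60 Z$ ($C{\left(Z,W \right)} = - 3 - 5 Z \left(-4\right) = - 3 \cdot 20 Z = - 60 Z$)
$V = 277$ ($V = 97 - \left(-60\right) 3 = 97 - -180 = 97 + 180 = 277$)
$H{\left(b,w \right)} = -6$ ($H{\left(b,w \right)} = 0 - 6 = -6$)
$v = 25$ ($v = \left(-25\right) \left(-1\right) = 25$)
$V + v H{\left(19,21 \right)} = 277 + 25 \left(-6\right) = 277 - 150 = 127$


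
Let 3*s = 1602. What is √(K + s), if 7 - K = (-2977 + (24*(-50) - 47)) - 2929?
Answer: √7694 ≈ 87.715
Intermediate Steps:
s = 534 (s = (⅓)*1602 = 534)
K = 7160 (K = 7 - ((-2977 + (24*(-50) - 47)) - 2929) = 7 - ((-2977 + (-1200 - 47)) - 2929) = 7 - ((-2977 - 1247) - 2929) = 7 - (-4224 - 2929) = 7 - 1*(-7153) = 7 + 7153 = 7160)
√(K + s) = √(7160 + 534) = √7694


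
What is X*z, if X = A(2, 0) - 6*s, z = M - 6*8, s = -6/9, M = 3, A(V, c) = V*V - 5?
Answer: -135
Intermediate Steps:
A(V, c) = -5 + V² (A(V, c) = V² - 5 = -5 + V²)
s = -⅔ (s = -6*⅑ = -⅔ ≈ -0.66667)
z = -45 (z = 3 - 6*8 = 3 - 48 = -45)
X = 3 (X = (-5 + 2²) - 6*(-⅔) = (-5 + 4) + 4 = -1 + 4 = 3)
X*z = 3*(-45) = -135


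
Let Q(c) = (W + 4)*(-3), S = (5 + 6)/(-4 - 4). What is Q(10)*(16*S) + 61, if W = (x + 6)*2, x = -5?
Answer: 457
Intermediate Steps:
S = -11/8 (S = 11/(-8) = 11*(-⅛) = -11/8 ≈ -1.3750)
W = 2 (W = (-5 + 6)*2 = 1*2 = 2)
Q(c) = -18 (Q(c) = (2 + 4)*(-3) = 6*(-3) = -18)
Q(10)*(16*S) + 61 = -288*(-11)/8 + 61 = -18*(-22) + 61 = 396 + 61 = 457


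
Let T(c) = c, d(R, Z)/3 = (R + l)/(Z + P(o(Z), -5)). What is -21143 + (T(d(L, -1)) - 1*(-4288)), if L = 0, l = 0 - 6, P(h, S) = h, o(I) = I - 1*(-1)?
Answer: -16837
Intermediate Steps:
o(I) = 1 + I (o(I) = I + 1 = 1 + I)
l = -6
d(R, Z) = 3*(-6 + R)/(1 + 2*Z) (d(R, Z) = 3*((R - 6)/(Z + (1 + Z))) = 3*((-6 + R)/(1 + 2*Z)) = 3*(-6 + R)/(1 + 2*Z))
-21143 + (T(d(L, -1)) - 1*(-4288)) = -21143 + (3*(-6 + 0)/(1 + 2*(-1)) - 1*(-4288)) = -21143 + (3*(-6)/(1 - 2) + 4288) = -21143 + (3*(-6)/(-1) + 4288) = -21143 + (3*(-1)*(-6) + 4288) = -21143 + (18 + 4288) = -21143 + 4306 = -16837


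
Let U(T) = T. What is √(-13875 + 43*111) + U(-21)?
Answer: -21 + I*√9102 ≈ -21.0 + 95.404*I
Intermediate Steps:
√(-13875 + 43*111) + U(-21) = √(-13875 + 43*111) - 21 = √(-13875 + 4773) - 21 = √(-9102) - 21 = I*√9102 - 21 = -21 + I*√9102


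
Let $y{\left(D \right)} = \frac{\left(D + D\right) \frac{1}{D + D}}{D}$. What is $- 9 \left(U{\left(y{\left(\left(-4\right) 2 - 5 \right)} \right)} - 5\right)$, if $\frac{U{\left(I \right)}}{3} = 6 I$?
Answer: $\frac{747}{13} \approx 57.462$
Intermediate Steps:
$y{\left(D \right)} = \frac{1}{D}$ ($y{\left(D \right)} = \frac{2 D \frac{1}{2 D}}{D} = 1 \frac{1}{D} = \frac{1}{D}$)
$U{\left(I \right)} = 18 I$ ($U{\left(I \right)} = 3 \cdot 6 I = 18 I$)
$- 9 \left(U{\left(y{\left(\left(-4\right) 2 - 5 \right)} \right)} - 5\right) = - 9 \left(\frac{18}{\left(-4\right) 2 - 5} - 5\right) = - 9 \left(\frac{18}{-8 - 5} - 5\right) = - 9 \left(\frac{18}{-13} - 5\right) = - 9 \left(18 \left(- \frac{1}{13}\right) - 5\right) = - 9 \left(- \frac{18}{13} - 5\right) = \left(-9\right) \left(- \frac{83}{13}\right) = \frac{747}{13}$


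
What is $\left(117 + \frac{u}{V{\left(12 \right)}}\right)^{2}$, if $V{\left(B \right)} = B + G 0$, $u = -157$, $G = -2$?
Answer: $\frac{1555009}{144} \approx 10799.0$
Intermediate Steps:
$V{\left(B \right)} = B$ ($V{\left(B \right)} = B - 0 = B + 0 = B$)
$\left(117 + \frac{u}{V{\left(12 \right)}}\right)^{2} = \left(117 - \frac{157}{12}\right)^{2} = \left(\frac{1247}{12}\right)^{2} = \frac{1555009}{144}$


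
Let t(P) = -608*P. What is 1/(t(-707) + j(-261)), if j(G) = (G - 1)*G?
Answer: 1/498238 ≈ 2.0071e-6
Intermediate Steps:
j(G) = G*(-1 + G) (j(G) = (-1 + G)*G = G*(-1 + G))
1/(t(-707) + j(-261)) = 1/(-608*(-707) - 261*(-1 - 261)) = 1/(429856 - 261*(-262)) = 1/(429856 + 68382) = 1/498238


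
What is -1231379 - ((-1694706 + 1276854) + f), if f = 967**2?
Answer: -1748616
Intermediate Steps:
f = 935089
-1231379 - ((-1694706 + 1276854) + f) = -1231379 - ((-1694706 + 1276854) + 935089) = -1231379 - (-417852 + 935089) = -1231379 - 1*517237 = -1231379 - 517237 = -1748616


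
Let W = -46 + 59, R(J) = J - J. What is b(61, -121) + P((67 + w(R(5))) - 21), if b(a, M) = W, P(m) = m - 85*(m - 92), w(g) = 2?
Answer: 3801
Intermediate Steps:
R(J) = 0
W = 13
P(m) = 7820 - 84*m (P(m) = m - 85*(-92 + m) = m - (-7820 + 85*m) = m + (7820 - 85*m) = 7820 - 84*m)
b(a, M) = 13
b(61, -121) + P((67 + w(R(5))) - 21) = 13 + (7820 - 84*((67 + 2) - 21)) = 13 + (7820 - 84*(69 - 21)) = 13 + (7820 - 84*48) = 13 + (7820 - 4032) = 13 + 3788 = 3801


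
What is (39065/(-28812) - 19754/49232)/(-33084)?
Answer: 18326473/345064267296 ≈ 5.3110e-5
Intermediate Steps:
(39065/(-28812) - 19754/49232)/(-33084) = (39065*(-1/28812) - 19754*1/49232)*(-1/33084) = (-39065/28812 - 581/1448)*(-1/33084) = -18326473/10429944*(-1/33084) = 18326473/345064267296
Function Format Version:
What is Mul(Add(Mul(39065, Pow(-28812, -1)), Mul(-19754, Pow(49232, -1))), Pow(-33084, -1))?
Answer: Rational(18326473, 345064267296) ≈ 5.3110e-5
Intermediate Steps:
Mul(Add(Mul(39065, Pow(-28812, -1)), Mul(-19754, Pow(49232, -1))), Pow(-33084, -1)) = Mul(Add(Mul(39065, Rational(-1, 28812)), Mul(-19754, Rational(1, 49232))), Rational(-1, 33084)) = Mul(Add(Rational(-39065, 28812), Rational(-581, 1448)), Rational(-1, 33084)) = Mul(Rational(-18326473, 10429944), Rational(-1, 33084)) = Rational(18326473, 345064267296)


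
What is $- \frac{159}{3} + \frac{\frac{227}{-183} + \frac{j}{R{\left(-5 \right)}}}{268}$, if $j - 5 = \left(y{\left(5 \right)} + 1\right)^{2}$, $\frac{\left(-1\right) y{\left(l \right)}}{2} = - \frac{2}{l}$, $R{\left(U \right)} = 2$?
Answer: $- \frac{32485063}{613050} \approx -52.989$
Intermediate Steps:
$y{\left(l \right)} = \frac{4}{l}$ ($y{\left(l \right)} = - 2 \left(- \frac{2}{l}\right) = \frac{4}{l}$)
$j = \frac{206}{25}$ ($j = 5 + \left(\frac{4}{5} + 1\right)^{2} = 5 + \left(\frac{9}{5}\right)^{2} = 5 + \frac{81}{25} = \frac{206}{25} \approx 8.24$)
$- \frac{159}{3} + \frac{\frac{227}{-183} + \frac{j}{R{\left(-5 \right)}}}{268} = - \frac{159}{3} + \frac{\frac{227}{-183} + \frac{206}{25 \cdot 2}}{268} = \left(-159\right) \frac{1}{3} + \left(227 \left(- \frac{1}{183}\right) + \frac{206}{25} \cdot \frac{1}{2}\right) \frac{1}{268} = -53 + \left(- \frac{227}{183} + \frac{103}{25}\right) \frac{1}{268} = -53 + \frac{13174}{4575} \cdot \frac{1}{268} = -53 + \frac{6587}{613050} = - \frac{32485063}{613050}$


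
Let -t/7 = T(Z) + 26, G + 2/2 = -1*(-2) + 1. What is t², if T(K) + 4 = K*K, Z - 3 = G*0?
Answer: 47089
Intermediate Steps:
G = 2 (G = -1 + (-1*(-2) + 1) = -1 + (2 + 1) = -1 + 3 = 2)
Z = 3 (Z = 3 + 2*0 = 3 + 0 = 3)
T(K) = -4 + K² (T(K) = -4 + K*K = -4 + K²)
t = -217 (t = -7*((-4 + 3²) + 26) = -7*((-4 + 9) + 26) = -7*(5 + 26) = -7*31 = -217)
t² = (-217)² = 47089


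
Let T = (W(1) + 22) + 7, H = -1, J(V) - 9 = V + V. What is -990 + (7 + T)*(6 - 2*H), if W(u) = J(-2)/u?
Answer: -662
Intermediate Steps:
J(V) = 9 + 2*V (J(V) = 9 + (V + V) = 9 + 2*V)
W(u) = 5/u (W(u) = (9 + 2*(-2))/u = (9 - 4)/u = 5/u)
T = 34 (T = (5/1 + 22) + 7 = (5*1 + 22) + 7 = (5 + 22) + 7 = 27 + 7 = 34)
-990 + (7 + T)*(6 - 2*H) = -990 + (7 + 34)*(6 - 2*(-1)) = -990 + 41*(6 + 2) = -990 + 41*8 = -990 + 328 = -662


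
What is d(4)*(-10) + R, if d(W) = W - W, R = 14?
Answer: 14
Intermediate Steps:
d(W) = 0
d(4)*(-10) + R = 0*(-10) + 14 = 0 + 14 = 14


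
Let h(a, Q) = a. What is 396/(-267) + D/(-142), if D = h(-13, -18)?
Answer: -17587/12638 ≈ -1.3916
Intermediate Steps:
D = -13
396/(-267) + D/(-142) = 396/(-267) - 13/(-142) = 396*(-1/267) - 13*(-1/142) = -132/89 + 13/142 = -17587/12638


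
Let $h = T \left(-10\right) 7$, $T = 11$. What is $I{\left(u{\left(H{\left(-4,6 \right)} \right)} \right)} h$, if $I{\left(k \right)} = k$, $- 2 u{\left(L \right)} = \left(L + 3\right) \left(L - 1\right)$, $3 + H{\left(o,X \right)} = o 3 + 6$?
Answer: $23100$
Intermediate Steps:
$H{\left(o,X \right)} = 3 + 3 o$ ($H{\left(o,X \right)} = -3 + \left(o 3 + 6\right) = -3 + \left(3 o + 6\right) = -3 + \left(6 + 3 o\right) = 3 + 3 o$)
$u{\left(L \right)} = - \frac{\left(-1 + L\right) \left(3 + L\right)}{2}$ ($u{\left(L \right)} = - \frac{\left(L + 3\right) \left(L - 1\right)}{2} = - \frac{\left(3 + L\right) \left(-1 + L\right)}{2} = - \frac{\left(-1 + L\right) \left(3 + L\right)}{2}$)
$h = -770$ ($h = 11 \left(-10\right) 7 = \left(-110\right) 7 = -770$)
$I{\left(u{\left(H{\left(-4,6 \right)} \right)} \right)} h = \left(\frac{3}{2} - \left(3 + 3 \left(-4\right)\right) - \frac{\left(3 + 3 \left(-4\right)\right)^{2}}{2}\right) \left(-770\right) = \left(\frac{3}{2} - \left(3 - 12\right) - \frac{\left(3 - 12\right)^{2}}{2}\right) \left(-770\right) = \left(\frac{3}{2} - -9 - \frac{\left(-9\right)^{2}}{2}\right) \left(-770\right) = \left(\frac{3}{2} + 9 - \frac{81}{2}\right) \left(-770\right) = \left(-30\right) \left(-770\right) = 23100$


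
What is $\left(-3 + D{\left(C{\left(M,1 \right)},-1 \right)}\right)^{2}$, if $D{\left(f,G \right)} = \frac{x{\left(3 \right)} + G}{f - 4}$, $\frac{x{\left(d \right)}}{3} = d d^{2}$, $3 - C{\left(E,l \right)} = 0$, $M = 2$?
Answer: $6889$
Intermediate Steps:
$C{\left(E,l \right)} = 3$ ($C{\left(E,l \right)} = 3 - 0 = 3 + 0 = 3$)
$x{\left(d \right)} = 3 d^{3}$ ($x{\left(d \right)} = 3 d d^{2} = 3 d^{3}$)
$D{\left(f,G \right)} = \frac{81 + G}{-4 + f}$ ($D{\left(f,G \right)} = \frac{3 \cdot 3^{3} + G}{f - 4} = \frac{3 \cdot 27 + G}{-4 + f} = \frac{81 + G}{-4 + f}$)
$\left(-3 + D{\left(C{\left(M,1 \right)},-1 \right)}\right)^{2} = \left(-3 + \frac{81 - 1}{-4 + 3}\right)^{2} = \left(-3 + \frac{1}{-1} \cdot 80\right)^{2} = \left(-3 - 80\right)^{2} = \left(-83\right)^{2} = 6889$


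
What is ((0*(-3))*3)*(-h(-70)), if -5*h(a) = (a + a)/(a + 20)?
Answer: 0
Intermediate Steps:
h(a) = -2*a/(5*(20 + a)) (h(a) = -(a + a)/(5*(a + 20)) = -2*a/(5*(20 + a)))
((0*(-3))*3)*(-h(-70)) = ((0*(-3))*3)*(-(-2)*(-70)/(100 + 5*(-70))) = (0*3)*(-(-2)*(-70)/(100 - 350)) = 0*(-(-2)*(-70)/(-250)) = 0*(-(-2)*(-70)*(-1)/250) = 0*(-1*(-14/25)) = 0*(14/25) = 0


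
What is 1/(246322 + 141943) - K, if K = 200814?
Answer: -77969047709/388265 ≈ -2.0081e+5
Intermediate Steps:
1/(246322 + 141943) - K = 1/(246322 + 141943) - 1*200814 = 1/388265 - 200814 = -77969047709/388265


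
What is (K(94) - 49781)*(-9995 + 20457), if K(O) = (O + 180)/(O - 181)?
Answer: -45313234102/87 ≈ -5.2084e+8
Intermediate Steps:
K(O) = (180 + O)/(-181 + O)
(K(94) - 49781)*(-9995 + 20457) = ((180 + 94)/(-181 + 94) - 49781)*(-9995 + 20457) = (274/(-87) - 49781)*10462 = (-1/87*274 - 49781)*10462 = (-274/87 - 49781)*10462 = -4331221/87*10462 = -45313234102/87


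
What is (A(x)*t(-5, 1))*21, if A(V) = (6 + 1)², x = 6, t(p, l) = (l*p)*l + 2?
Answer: -3087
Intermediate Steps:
t(p, l) = 2 + p*l² (t(p, l) = p*l² + 2 = 2 + p*l²)
A(V) = 49 (A(V) = 7² = 49)
(A(x)*t(-5, 1))*21 = (49*(2 - 5*1²))*21 = (49*(2 - 5*1))*21 = (49*(2 - 5))*21 = (49*(-3))*21 = -147*21 = -3087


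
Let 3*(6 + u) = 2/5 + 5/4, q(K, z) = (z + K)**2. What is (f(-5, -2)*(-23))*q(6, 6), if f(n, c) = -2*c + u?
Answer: 24012/5 ≈ 4802.4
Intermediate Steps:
q(K, z) = (K + z)**2
u = -109/20 (u = -6 + (2/5 + 5/4)/3 = -6 + (1/3)*(33/20) = -6 + 11/20 = -109/20 ≈ -5.4500)
f(n, c) = -109/20 - 2*c (f(n, c) = -2*c - 109/20 = -109/20 - 2*c)
(f(-5, -2)*(-23))*q(6, 6) = ((-109/20 - 2*(-2))*(-23))*(6 + 6)**2 = ((-109/20 + 4)*(-23))*12**2 = -29/20*(-23)*144 = (667/20)*144 = 24012/5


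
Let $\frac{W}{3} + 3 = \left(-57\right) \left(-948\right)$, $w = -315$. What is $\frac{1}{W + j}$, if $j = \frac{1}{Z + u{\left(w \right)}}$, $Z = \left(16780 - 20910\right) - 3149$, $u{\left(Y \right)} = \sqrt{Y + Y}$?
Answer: $\frac{858872975735}{139222450375675903} + \frac{3 i \sqrt{70}}{1392224503756759030} \approx 6.1691 \cdot 10^{-6} + 1.8029 \cdot 10^{-17} i$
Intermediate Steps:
$u{\left(Y \right)} = \sqrt{2} \sqrt{Y}$ ($u{\left(Y \right)} = \sqrt{2 Y} = \sqrt{2} \sqrt{Y}$)
$Z = -7279$ ($Z = -4130 - 3149 = -7279$)
$W = 162099$ ($W = -9 + 3 \left(\left(-57\right) \left(-948\right)\right) = -9 + 3 \cdot 54036 = -9 + 162108 = 162099$)
$j = \frac{1}{-7279 + 3 i \sqrt{70}}$ ($j = \frac{1}{-7279 + \sqrt{2} \sqrt{-315}} = \frac{1}{-7279 + \sqrt{2} \cdot 3 i \sqrt{35}} = \frac{1}{-7279 + 3 i \sqrt{70}} \approx -0.00013738 - 4.737 \cdot 10^{-7} i$)
$\frac{1}{W + j} = \frac{1}{162099 - \left(\frac{7279}{52984471} + \frac{3 i \sqrt{70}}{52984471}\right)} = \frac{1}{\frac{8588729757350}{52984471} - \frac{3 i \sqrt{70}}{52984471}}$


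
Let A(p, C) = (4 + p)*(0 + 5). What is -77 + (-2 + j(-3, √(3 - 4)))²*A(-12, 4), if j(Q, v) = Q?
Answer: -1077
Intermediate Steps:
A(p, C) = 20 + 5*p (A(p, C) = (4 + p)*5 = 20 + 5*p)
-77 + (-2 + j(-3, √(3 - 4)))²*A(-12, 4) = -77 + (-2 - 3)²*(20 + 5*(-12)) = -77 + (-5)²*(20 - 60) = -77 + 25*(-40) = -77 - 1000 = -1077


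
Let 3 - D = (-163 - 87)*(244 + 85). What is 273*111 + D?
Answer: 112556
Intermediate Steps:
D = 82253 (D = 3 - (-163 - 87)*(244 + 85) = 3 - (-250)*329 = 3 - 1*(-82250) = 3 + 82250 = 82253)
273*111 + D = 273*111 + 82253 = 30303 + 82253 = 112556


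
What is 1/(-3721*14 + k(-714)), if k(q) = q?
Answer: -1/52808 ≈ -1.8937e-5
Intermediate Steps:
1/(-3721*14 + k(-714)) = 1/(-3721*14 - 714) = 1/(-52094 - 714) = 1/(-52808) = -1/52808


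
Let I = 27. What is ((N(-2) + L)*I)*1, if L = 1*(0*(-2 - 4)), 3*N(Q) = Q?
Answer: -18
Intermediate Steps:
N(Q) = Q/3
L = 0 (L = 1*(0*(-6)) = 1*0 = 0)
((N(-2) + L)*I)*1 = (((⅓)*(-2) + 0)*27)*1 = ((-⅔ + 0)*27)*1 = -⅔*27*1 = -18*1 = -18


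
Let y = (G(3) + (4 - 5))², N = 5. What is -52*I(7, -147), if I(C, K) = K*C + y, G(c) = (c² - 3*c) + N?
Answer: 52676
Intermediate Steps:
G(c) = 5 + c² - 3*c (G(c) = (c² - 3*c) + 5 = 5 + c² - 3*c)
y = 16 (y = ((5 + 3² - 3*3) + (4 - 5))² = ((5 + 9 - 9) - 1)² = (5 - 1)² = 4² = 16)
I(C, K) = 16 + C*K (I(C, K) = K*C + 16 = C*K + 16 = 16 + C*K)
-52*I(7, -147) = -52*(16 + 7*(-147)) = -52*(16 - 1029) = -52*(-1013) = 52676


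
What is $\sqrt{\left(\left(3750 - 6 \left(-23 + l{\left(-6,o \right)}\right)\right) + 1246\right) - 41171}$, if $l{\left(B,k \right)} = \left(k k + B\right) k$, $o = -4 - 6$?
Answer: $i \sqrt{30397} \approx 174.35 i$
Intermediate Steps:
$o = -10$ ($o = -4 - 6 = -10$)
$l{\left(B,k \right)} = k \left(B + k^{2}\right)$ ($l{\left(B,k \right)} = \left(k^{2} + B\right) k = \left(B + k^{2}\right) k = k \left(B + k^{2}\right)$)
$\sqrt{\left(\left(3750 - 6 \left(-23 + l{\left(-6,o \right)}\right)\right) + 1246\right) - 41171} = \sqrt{\left(\left(3750 - 6 \left(-23 - 10 \left(-6 + \left(-10\right)^{2}\right)\right)\right) + 1246\right) - 41171} = \sqrt{\left(\left(3750 - 6 \left(-23 - 10 \left(-6 + 100\right)\right)\right) + 1246\right) - 41171} = \sqrt{\left(\left(3750 - 6 \left(-23 - 940\right)\right) + 1246\right) - 41171} = \sqrt{\left(\left(3750 - -5778\right) + 1246\right) - 41171} = \sqrt{\left(\left(3750 + 5778\right) + 1246\right) - 41171} = \sqrt{\left(9528 + 1246\right) - 41171} = \sqrt{10774 - 41171} = \sqrt{-30397} = i \sqrt{30397}$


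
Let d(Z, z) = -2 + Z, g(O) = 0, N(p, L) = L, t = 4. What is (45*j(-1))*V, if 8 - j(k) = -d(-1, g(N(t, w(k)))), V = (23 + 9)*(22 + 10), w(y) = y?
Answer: 230400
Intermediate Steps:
V = 1024 (V = 32*32 = 1024)
j(k) = 5 (j(k) = 8 - (-1)*(-2 - 1) = 8 - (-1)*(-3) = 8 - 1*3 = 8 - 3 = 5)
(45*j(-1))*V = (45*5)*1024 = 225*1024 = 230400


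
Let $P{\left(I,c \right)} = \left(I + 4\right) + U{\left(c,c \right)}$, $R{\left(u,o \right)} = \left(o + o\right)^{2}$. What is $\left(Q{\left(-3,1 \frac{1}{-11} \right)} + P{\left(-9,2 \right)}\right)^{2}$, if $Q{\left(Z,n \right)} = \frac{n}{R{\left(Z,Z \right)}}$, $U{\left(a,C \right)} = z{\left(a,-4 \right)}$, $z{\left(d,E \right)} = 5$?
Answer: $\frac{1}{156816} \approx 6.3769 \cdot 10^{-6}$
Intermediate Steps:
$R{\left(u,o \right)} = 4 o^{2}$ ($R{\left(u,o \right)} = \left(2 o\right)^{2} = 4 o^{2}$)
$U{\left(a,C \right)} = 5$
$P{\left(I,c \right)} = 9 + I$ ($P{\left(I,c \right)} = \left(I + 4\right) + 5 = \left(4 + I\right) + 5 = 9 + I$)
$Q{\left(Z,n \right)} = \frac{n}{4 Z^{2}}$
$\left(Q{\left(-3,1 \frac{1}{-11} \right)} + P{\left(-9,2 \right)}\right)^{2} = \left(\frac{1 \frac{1}{-11}}{4 \cdot 9} + \left(9 - 9\right)\right)^{2} = \left(\frac{1}{4} \cdot 1 \left(- \frac{1}{11}\right) \frac{1}{9} + 0\right)^{2} = \left(\frac{1}{4} \left(- \frac{1}{11}\right) \frac{1}{9} + 0\right)^{2} = \left(- \frac{1}{396} + 0\right)^{2} = \left(- \frac{1}{396}\right)^{2} = \frac{1}{156816}$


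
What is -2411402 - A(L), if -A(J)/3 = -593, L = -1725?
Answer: -2413181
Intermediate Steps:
A(J) = 1779 (A(J) = -3*(-593) = 1779)
-2411402 - A(L) = -2411402 - 1*1779 = -2411402 - 1779 = -2413181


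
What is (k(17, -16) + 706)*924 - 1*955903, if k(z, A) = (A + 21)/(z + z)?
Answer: -5158193/17 ≈ -3.0342e+5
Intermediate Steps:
k(z, A) = (21 + A)/(2*z) (k(z, A) = (21 + A)/((2*z)) = (21 + A)*(1/(2*z)) = (21 + A)/(2*z))
(k(17, -16) + 706)*924 - 1*955903 = ((1/2)*(21 - 16)/17 + 706)*924 - 1*955903 = ((1/2)*(1/17)*5 + 706)*924 - 955903 = (5/34 + 706)*924 - 955903 = (24009/34)*924 - 955903 = 11092158/17 - 955903 = -5158193/17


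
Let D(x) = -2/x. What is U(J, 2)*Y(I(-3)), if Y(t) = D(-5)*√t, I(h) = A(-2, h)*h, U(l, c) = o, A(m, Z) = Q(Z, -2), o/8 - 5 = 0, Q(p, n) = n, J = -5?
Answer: 16*√6 ≈ 39.192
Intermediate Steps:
o = 40 (o = 40 + 8*0 = 40 + 0 = 40)
A(m, Z) = -2
U(l, c) = 40
I(h) = -2*h
Y(t) = 2*√t/5 (Y(t) = (-2/(-5))*√t = (-2*(-⅕))*√t = 2*√t/5)
U(J, 2)*Y(I(-3)) = 40*(2*√(-2*(-3))/5) = 40*(2*√6/5) = 16*√6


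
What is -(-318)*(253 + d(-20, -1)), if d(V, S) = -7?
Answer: 78228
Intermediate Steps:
-(-318)*(253 + d(-20, -1)) = -(-318)*(253 - 7) = -(-318)*246 = -1*(-78228) = 78228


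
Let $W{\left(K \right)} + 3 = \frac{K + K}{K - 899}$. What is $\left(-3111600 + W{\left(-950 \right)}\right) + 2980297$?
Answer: $- \frac{242782894}{1849} \approx -1.3131 \cdot 10^{5}$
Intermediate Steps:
$W{\left(K \right)} = -3 + \frac{2 K}{-899 + K}$ ($W{\left(K \right)} = -3 + \frac{K + K}{K - 899} = -3 + \frac{2 K}{-899 + K}$)
$\left(-3111600 + W{\left(-950 \right)}\right) + 2980297 = \left(-3111600 + \frac{2697 - -950}{-899 - 950}\right) + 2980297 = \left(-3111600 + \frac{2697 + 950}{-1849}\right) + 2980297 = \left(-3111600 - \frac{3647}{1849}\right) + 2980297 = - \frac{5753352047}{1849} + 2980297 = - \frac{242782894}{1849}$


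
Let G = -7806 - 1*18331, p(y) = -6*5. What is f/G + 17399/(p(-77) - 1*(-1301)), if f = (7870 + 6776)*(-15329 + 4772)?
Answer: 196974009425/33220127 ≈ 5929.4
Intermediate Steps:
p(y) = -30
f = -154617822 (f = 14646*(-10557) = -154617822)
G = -26137 (G = -7806 - 18331 = -26137)
f/G + 17399/(p(-77) - 1*(-1301)) = -154617822/(-26137) + 17399/(-30 - 1*(-1301)) = -154617822*(-1/26137) + 17399/(-30 + 1301) = 154617822/26137 + 17399/1271 = 196974009425/33220127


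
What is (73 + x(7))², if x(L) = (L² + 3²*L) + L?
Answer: 36864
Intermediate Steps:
x(L) = L² + 10*L (x(L) = (L² + 9*L) + L = L² + 10*L)
(73 + x(7))² = (73 + 7*(10 + 7))² = (73 + 7*17)² = (73 + 119)² = 192² = 36864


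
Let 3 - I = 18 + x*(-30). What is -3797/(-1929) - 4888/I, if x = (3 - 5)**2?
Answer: -1003363/22505 ≈ -44.584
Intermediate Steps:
x = 4 (x = (-2)**2 = 4)
I = 105 (I = 3 - (18 + 4*(-30)) = 3 - (18 - 120) = 3 - 1*(-102) = 3 + 102 = 105)
-3797/(-1929) - 4888/I = -3797/(-1929) - 4888/105 = -3797*(-1/1929) - 4888*1/105 = 3797/1929 - 4888/105 = -1003363/22505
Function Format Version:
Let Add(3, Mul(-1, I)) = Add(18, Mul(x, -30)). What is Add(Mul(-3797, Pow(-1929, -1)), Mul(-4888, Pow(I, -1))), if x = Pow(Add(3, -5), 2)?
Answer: Rational(-1003363, 22505) ≈ -44.584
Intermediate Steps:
x = 4 (x = Pow(-2, 2) = 4)
I = 105 (I = Add(3, Mul(-1, Add(18, Mul(4, -30)))) = Add(3, Mul(-1, Add(18, -120))) = Add(3, Mul(-1, -102)) = Add(3, 102) = 105)
Add(Mul(-3797, Pow(-1929, -1)), Mul(-4888, Pow(I, -1))) = Add(Mul(-3797, Pow(-1929, -1)), Mul(-4888, Pow(105, -1))) = Add(Mul(-3797, Rational(-1, 1929)), Mul(-4888, Rational(1, 105))) = Add(Rational(3797, 1929), Rational(-4888, 105)) = Rational(-1003363, 22505)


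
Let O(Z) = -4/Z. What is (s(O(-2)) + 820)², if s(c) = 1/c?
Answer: 2692881/4 ≈ 6.7322e+5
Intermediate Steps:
(s(O(-2)) + 820)² = (1/(-4/(-2)) + 820)² = (1/(-4*(-½)) + 820)² = (1/2 + 820)² = (½ + 820)² = (1641/2)² = 2692881/4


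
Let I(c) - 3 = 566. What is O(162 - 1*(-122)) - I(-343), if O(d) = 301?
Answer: -268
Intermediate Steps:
I(c) = 569 (I(c) = 3 + 566 = 569)
O(162 - 1*(-122)) - I(-343) = 301 - 1*569 = 301 - 569 = -268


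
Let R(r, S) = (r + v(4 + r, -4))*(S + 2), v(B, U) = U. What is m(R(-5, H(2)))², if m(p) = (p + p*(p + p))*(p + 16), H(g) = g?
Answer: 2613254400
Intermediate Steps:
R(r, S) = (-4 + r)*(2 + S) (R(r, S) = (r - 4)*(S + 2) = (-4 + r)*(2 + S))
m(p) = (16 + p)*(p + 2*p²) (m(p) = (p + p*(2*p))*(16 + p) = (p + 2*p²)*(16 + p) = (16 + p)*(p + 2*p²))
m(R(-5, H(2)))² = ((-8 - 4*2 + 2*(-5) + 2*(-5))*(16 + 2*(-8 - 4*2 + 2*(-5) + 2*(-5))² + 33*(-8 - 4*2 + 2*(-5) + 2*(-5))))² = ((-8 - 8 - 10 - 10)*(16 + 2*(-8 - 8 - 10 - 10)² + 33*(-8 - 8 - 10 - 10)))² = (-36*(16 + 2*(-36)² + 33*(-36)))² = (-36*(16 + 2*1296 - 1188))² = (-36*(16 + 2592 - 1188))² = (-36*1420)² = (-51120)² = 2613254400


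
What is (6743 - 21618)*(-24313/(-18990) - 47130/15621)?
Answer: 510911949275/19776186 ≈ 25835.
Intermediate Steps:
(6743 - 21618)*(-24313/(-18990) - 47130/15621) = -14875*(-24313*(-1/18990) - 47130*1/15621) = -14875*(24313/18990 - 15710/5207) = -14875*(-171735109/98880930) = 510911949275/19776186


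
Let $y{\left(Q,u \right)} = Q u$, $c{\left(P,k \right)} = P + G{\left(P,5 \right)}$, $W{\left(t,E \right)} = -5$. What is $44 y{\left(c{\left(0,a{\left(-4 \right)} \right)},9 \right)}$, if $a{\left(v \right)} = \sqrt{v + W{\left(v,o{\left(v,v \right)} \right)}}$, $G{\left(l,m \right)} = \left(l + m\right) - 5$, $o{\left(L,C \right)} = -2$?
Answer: $0$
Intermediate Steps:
$G{\left(l,m \right)} = -5 + l + m$
$a{\left(v \right)} = \sqrt{-5 + v}$ ($a{\left(v \right)} = \sqrt{v - 5} = \sqrt{-5 + v}$)
$c{\left(P,k \right)} = 2 P$ ($c{\left(P,k \right)} = P + \left(-5 + P + 5\right) = P + P = 2 P$)
$44 y{\left(c{\left(0,a{\left(-4 \right)} \right)},9 \right)} = 44 \cdot 2 \cdot 0 \cdot 9 = 44 \cdot 0 \cdot 9 = 44 \cdot 0 = 0$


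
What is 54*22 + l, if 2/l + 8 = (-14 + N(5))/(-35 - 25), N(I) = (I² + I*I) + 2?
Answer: 307632/259 ≈ 1187.8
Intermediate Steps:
N(I) = 2 + 2*I² (N(I) = (I² + I²) + 2 = 2*I² + 2 = 2 + 2*I²)
l = -60/259 (l = 2/(-8 + (-14 + (2 + 2*5²))/(-35 - 25)) = 2/(-8 + (-14 + (2 + 2*25))/(-60)) = 2/(-8 + (-14 + (2 + 50))*(-1/60)) = 2/(-8 + (-14 + 52)*(-1/60)) = 2/(-8 + 38*(-1/60)) = 2/(-8 - 19/30) = 2/(-259/30) = 2*(-30/259) = -60/259 ≈ -0.23166)
54*22 + l = 54*22 - 60/259 = 1188 - 60/259 = 307632/259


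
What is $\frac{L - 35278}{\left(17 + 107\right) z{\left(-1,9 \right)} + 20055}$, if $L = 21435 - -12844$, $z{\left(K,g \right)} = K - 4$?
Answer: $- \frac{999}{19435} \approx -0.051402$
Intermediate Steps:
$z{\left(K,g \right)} = -4 + K$ ($z{\left(K,g \right)} = K - 4 = -4 + K$)
$L = 34279$ ($L = 21435 + 12844 = 34279$)
$\frac{L - 35278}{\left(17 + 107\right) z{\left(-1,9 \right)} + 20055} = \frac{34279 - 35278}{\left(17 + 107\right) \left(-4 - 1\right) + 20055} = - \frac{999}{124 \left(-5\right) + 20055} = - \frac{999}{-620 + 20055} = - \frac{999}{19435}$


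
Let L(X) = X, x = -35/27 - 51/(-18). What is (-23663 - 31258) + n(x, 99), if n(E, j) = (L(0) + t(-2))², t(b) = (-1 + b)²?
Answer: -54840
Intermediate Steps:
x = 83/54 (x = -35*1/27 - 51*(-1/18) = -35/27 + 17/6 = 83/54 ≈ 1.5370)
n(E, j) = 81 (n(E, j) = (0 + (-1 - 2)²)² = (0 + (-3)²)² = (0 + 9)² = 9² = 81)
(-23663 - 31258) + n(x, 99) = (-23663 - 31258) + 81 = -54921 + 81 = -54840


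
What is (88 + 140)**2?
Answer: 51984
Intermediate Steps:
(88 + 140)**2 = 228**2 = 51984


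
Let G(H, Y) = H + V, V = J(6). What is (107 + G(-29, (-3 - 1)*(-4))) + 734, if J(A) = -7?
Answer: 805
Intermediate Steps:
V = -7
G(H, Y) = -7 + H (G(H, Y) = H - 7 = -7 + H)
(107 + G(-29, (-3 - 1)*(-4))) + 734 = (107 + (-7 - 29)) + 734 = (107 - 36) + 734 = 71 + 734 = 805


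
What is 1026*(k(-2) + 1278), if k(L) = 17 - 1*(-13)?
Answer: 1342008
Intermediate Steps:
k(L) = 30 (k(L) = 17 + 13 = 30)
1026*(k(-2) + 1278) = 1026*(30 + 1278) = 1026*1308 = 1342008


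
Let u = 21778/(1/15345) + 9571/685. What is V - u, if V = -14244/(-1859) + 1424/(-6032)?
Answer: -12341071086052466/36929035 ≈ -3.3418e+8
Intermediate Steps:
V = 400349/53911 (V = -14244*(-1/1859) + 1424*(-1/6032) = 14244/1859 - 89/377 = 400349/53911 ≈ 7.4261)
u = 228915645421/685 (u = 21778/(1/15345) + 9571*(1/685) = 21778*15345 + 9571/685 = 334183410 + 9571/685 = 228915645421/685 ≈ 3.3418e+8)
V - u = 400349/53911 - 1*228915645421/685 = 400349/53911 - 228915645421/685 = -12341071086052466/36929035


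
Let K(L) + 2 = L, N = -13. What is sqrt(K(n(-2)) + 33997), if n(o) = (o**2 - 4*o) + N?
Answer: sqrt(33994) ≈ 184.37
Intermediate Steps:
n(o) = -13 + o**2 - 4*o (n(o) = (o**2 - 4*o) - 13 = -13 + o**2 - 4*o)
K(L) = -2 + L
sqrt(K(n(-2)) + 33997) = sqrt((-2 + (-13 + (-2)**2 - 4*(-2))) + 33997) = sqrt((-2 + (-13 + 4 + 8)) + 33997) = sqrt((-2 - 1) + 33997) = sqrt(-3 + 33997) = sqrt(33994)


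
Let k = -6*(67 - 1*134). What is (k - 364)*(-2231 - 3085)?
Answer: -202008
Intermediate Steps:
k = 402 (k = -6*(67 - 134) = -6*(-67) = 402)
(k - 364)*(-2231 - 3085) = (402 - 364)*(-2231 - 3085) = 38*(-5316) = -202008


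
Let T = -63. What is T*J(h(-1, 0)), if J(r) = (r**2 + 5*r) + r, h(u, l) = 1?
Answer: -441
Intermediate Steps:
J(r) = r**2 + 6*r
T*J(h(-1, 0)) = -63*(6 + 1) = -63*7 = -441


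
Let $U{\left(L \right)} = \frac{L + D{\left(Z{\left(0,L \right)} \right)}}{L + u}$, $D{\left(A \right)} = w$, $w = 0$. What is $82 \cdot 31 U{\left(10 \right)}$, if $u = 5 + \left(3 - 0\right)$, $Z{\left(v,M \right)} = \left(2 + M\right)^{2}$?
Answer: $\frac{12710}{9} \approx 1412.2$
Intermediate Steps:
$u = 8$ ($u = 5 + \left(3 + 0\right) = 5 + 3 = 8$)
$D{\left(A \right)} = 0$
$U{\left(L \right)} = \frac{L}{8 + L}$ ($U{\left(L \right)} = \frac{L + 0}{L + 8} = \frac{L}{8 + L}$)
$82 \cdot 31 U{\left(10 \right)} = 82 \cdot 31 \frac{10}{8 + 10} = 2542 \cdot \frac{10}{18} = 2542 \cdot 10 \cdot \frac{1}{18} = 2542 \cdot \frac{5}{9} = \frac{12710}{9}$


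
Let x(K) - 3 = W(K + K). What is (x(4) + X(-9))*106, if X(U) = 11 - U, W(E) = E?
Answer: 3286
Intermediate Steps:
x(K) = 3 + 2*K (x(K) = 3 + (K + K) = 3 + 2*K)
(x(4) + X(-9))*106 = ((3 + 2*4) + (11 - 1*(-9)))*106 = ((3 + 8) + (11 + 9))*106 = (11 + 20)*106 = 31*106 = 3286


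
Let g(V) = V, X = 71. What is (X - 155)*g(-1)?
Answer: 84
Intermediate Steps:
(X - 155)*g(-1) = (71 - 155)*(-1) = -84*(-1) = 84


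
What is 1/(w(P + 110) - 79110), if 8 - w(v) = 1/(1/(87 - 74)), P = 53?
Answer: -1/79115 ≈ -1.2640e-5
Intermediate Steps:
w(v) = -5 (w(v) = 8 - 1/(1/(87 - 74)) = 8 - 1/(1/13) = 8 - 1/1/13 = 8 - 1*13 = 8 - 13 = -5)
1/(w(P + 110) - 79110) = 1/(-5 - 79110) = 1/(-79115) = -1/79115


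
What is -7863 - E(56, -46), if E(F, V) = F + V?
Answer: -7873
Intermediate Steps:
-7863 - E(56, -46) = -7863 - (56 - 46) = -7863 - 1*10 = -7863 - 10 = -7873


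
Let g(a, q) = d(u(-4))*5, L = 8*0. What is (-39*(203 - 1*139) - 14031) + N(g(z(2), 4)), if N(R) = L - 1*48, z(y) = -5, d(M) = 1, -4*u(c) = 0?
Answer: -16575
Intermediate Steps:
u(c) = 0 (u(c) = -1/4*0 = 0)
L = 0
g(a, q) = 5 (g(a, q) = 1*5 = 5)
N(R) = -48 (N(R) = 0 - 1*48 = 0 - 48 = -48)
(-39*(203 - 1*139) - 14031) + N(g(z(2), 4)) = (-39*(203 - 1*139) - 14031) - 48 = (-39*(203 - 139) - 14031) - 48 = (-39*64 - 14031) - 48 = (-2496 - 14031) - 48 = -16527 - 48 = -16575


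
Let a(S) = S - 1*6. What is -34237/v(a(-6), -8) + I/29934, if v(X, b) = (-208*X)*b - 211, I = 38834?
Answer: 904240822/302019093 ≈ 2.9940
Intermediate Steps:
a(S) = -6 + S (a(S) = S - 6 = -6 + S)
v(X, b) = -211 - 208*X*b (v(X, b) = -208*X*b - 211 = -211 - 208*X*b)
-34237/v(a(-6), -8) + I/29934 = -34237/(-211 - 208*(-6 - 6)*(-8)) + 38834/29934 = -34237/(-211 - 208*(-12)*(-8)) + 38834*(1/29934) = -34237/(-211 - 19968) + 19417/14967 = -34237/(-20179) + 19417/14967 = -34237*(-1/20179) + 19417/14967 = 34237/20179 + 19417/14967 = 904240822/302019093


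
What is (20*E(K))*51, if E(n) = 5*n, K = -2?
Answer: -10200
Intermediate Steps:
(20*E(K))*51 = (20*(5*(-2)))*51 = (20*(-10))*51 = -200*51 = -10200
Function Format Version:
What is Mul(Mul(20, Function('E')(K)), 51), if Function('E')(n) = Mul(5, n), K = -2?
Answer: -10200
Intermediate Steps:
Mul(Mul(20, Function('E')(K)), 51) = Mul(Mul(20, Mul(5, -2)), 51) = Mul(Mul(20, -10), 51) = Mul(-200, 51) = -10200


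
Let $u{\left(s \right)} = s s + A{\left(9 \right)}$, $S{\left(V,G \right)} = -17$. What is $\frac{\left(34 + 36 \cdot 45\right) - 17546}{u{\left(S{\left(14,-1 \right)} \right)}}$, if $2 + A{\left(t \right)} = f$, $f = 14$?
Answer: $- \frac{15892}{301} \approx -52.797$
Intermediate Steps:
$A{\left(t \right)} = 12$ ($A{\left(t \right)} = -2 + 14 = 12$)
$u{\left(s \right)} = 12 + s^{2}$ ($u{\left(s \right)} = s s + 12 = s^{2} + 12 = 12 + s^{2}$)
$\frac{\left(34 + 36 \cdot 45\right) - 17546}{u{\left(S{\left(14,-1 \right)} \right)}} = \frac{\left(34 + 36 \cdot 45\right) - 17546}{12 + \left(-17\right)^{2}} = \frac{\left(34 + 1620\right) - 17546}{12 + 289} = \frac{1654 - 17546}{301} = \left(-15892\right) \frac{1}{301} = - \frac{15892}{301}$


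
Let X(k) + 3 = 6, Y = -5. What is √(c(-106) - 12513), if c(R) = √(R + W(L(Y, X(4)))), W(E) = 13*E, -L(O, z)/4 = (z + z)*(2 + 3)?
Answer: √(-12513 + 7*I*√34) ≈ 0.1824 + 111.86*I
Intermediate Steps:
X(k) = 3 (X(k) = -3 + 6 = 3)
L(O, z) = -40*z (L(O, z) = -4*(z + z)*(2 + 3) = -4*2*z*5 = -40*z)
c(R) = √(-1560 + R) (c(R) = √(R + 13*(-40*3)) = √(R + 13*(-120)) = √(R - 1560) = √(-1560 + R))
√(c(-106) - 12513) = √(√(-1560 - 106) - 12513) = √(√(-1666) - 12513) = √(7*I*√34 - 12513) = √(-12513 + 7*I*√34)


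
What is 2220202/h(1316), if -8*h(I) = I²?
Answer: -1110101/108241 ≈ -10.256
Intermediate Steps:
h(I) = -I²/8
2220202/h(1316) = 2220202/((-⅛*1316²)) = 2220202/((-⅛*1731856)) = 2220202/(-216482) = 2220202*(-1/216482) = -1110101/108241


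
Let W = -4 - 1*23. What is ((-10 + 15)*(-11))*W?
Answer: 1485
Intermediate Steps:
W = -27 (W = -4 - 23 = -27)
((-10 + 15)*(-11))*W = ((-10 + 15)*(-11))*(-27) = (5*(-11))*(-27) = -55*(-27) = 1485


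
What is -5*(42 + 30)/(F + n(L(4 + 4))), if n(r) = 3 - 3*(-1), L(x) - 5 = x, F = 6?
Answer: -30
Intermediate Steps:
L(x) = 5 + x
n(r) = 6 (n(r) = 3 + 3 = 6)
-5*(42 + 30)/(F + n(L(4 + 4))) = -5*(42 + 30)/(6 + 6) = -360/12 = -5*6 = -30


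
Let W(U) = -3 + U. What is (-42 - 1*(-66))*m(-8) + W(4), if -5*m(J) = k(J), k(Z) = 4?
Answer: -91/5 ≈ -18.200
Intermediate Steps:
m(J) = -⅘ (m(J) = -⅕*4 = -⅘)
(-42 - 1*(-66))*m(-8) + W(4) = (-42 - 1*(-66))*(-⅘) + (-3 + 4) = (-42 + 66)*(-⅘) + 1 = 24*(-⅘) + 1 = -96/5 + 1 = -91/5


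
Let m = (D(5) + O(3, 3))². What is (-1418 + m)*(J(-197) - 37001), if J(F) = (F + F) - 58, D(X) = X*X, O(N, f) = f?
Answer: 23745202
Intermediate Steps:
D(X) = X²
J(F) = -58 + 2*F (J(F) = 2*F - 58 = -58 + 2*F)
m = 784 (m = (5² + 3)² = (25 + 3)² = 28² = 784)
(-1418 + m)*(J(-197) - 37001) = (-1418 + 784)*((-58 + 2*(-197)) - 37001) = -634*((-58 - 394) - 37001) = -634*(-452 - 37001) = -634*(-37453) = 23745202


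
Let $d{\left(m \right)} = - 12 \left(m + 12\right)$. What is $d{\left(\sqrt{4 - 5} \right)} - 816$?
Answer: $-960 - 12 i \approx -960.0 - 12.0 i$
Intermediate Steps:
$d{\left(m \right)} = -144 - 12 m$ ($d{\left(m \right)} = - 12 \left(12 + m\right) = -144 - 12 m$)
$d{\left(\sqrt{4 - 5} \right)} - 816 = \left(-144 - 12 \sqrt{4 - 5}\right) - 816 = \left(-144 - 12 \sqrt{-1}\right) - 816 = \left(-144 - 12 i\right) - 816 = -960 - 12 i$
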